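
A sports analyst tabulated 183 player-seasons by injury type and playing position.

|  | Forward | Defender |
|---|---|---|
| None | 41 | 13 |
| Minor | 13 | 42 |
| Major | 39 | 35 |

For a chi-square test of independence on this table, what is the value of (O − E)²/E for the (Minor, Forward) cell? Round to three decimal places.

7.997

Row total (Minor) = 55; column total (Forward) = 93; N = 183.
Expected count E = 55 × 93 / 183 = 27.95082.
Contribution = (O − E)²/E = (13 − 27.95082)² / 27.95082 = 7.997.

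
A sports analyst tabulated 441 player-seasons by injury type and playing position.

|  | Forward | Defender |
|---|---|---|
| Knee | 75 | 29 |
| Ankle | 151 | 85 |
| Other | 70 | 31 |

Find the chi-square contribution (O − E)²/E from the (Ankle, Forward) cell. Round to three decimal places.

0.346

Row total (Ankle) = 236; column total (Forward) = 296; N = 441.
Expected count E = 236 × 296 / 441 = 158.4036.
Contribution = (O − E)²/E = (151 − 158.4036)² / 158.4036 = 0.346.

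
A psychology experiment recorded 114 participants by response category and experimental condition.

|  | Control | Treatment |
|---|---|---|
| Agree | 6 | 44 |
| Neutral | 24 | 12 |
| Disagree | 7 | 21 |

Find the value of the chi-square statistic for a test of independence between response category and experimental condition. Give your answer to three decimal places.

Row totals: 50, 36, 28. Column totals: 37, 77. Grand total N = 114.
Expected counts (row total × column total / N):
  Agree, Control: 50×37/114 = 16.2281
  Agree, Treatment: 50×77/114 = 33.7719
  Neutral, Control: 36×37/114 = 11.6842
  Neutral, Treatment: 36×77/114 = 24.3158
  Disagree, Control: 28×37/114 = 9.0877
  Disagree, Treatment: 28×77/114 = 18.9123
Contributions (O − E)²/E:
  (6 − 16.2281)²/16.2281 = 6.4465
  (44 − 33.7719)²/33.7719 = 3.0977
  (24 − 11.6842)²/11.6842 = 12.9815
  (12 − 24.3158)²/24.3158 = 6.2379
  (7 − 9.0877)²/9.0877 = 0.4796
  (21 − 18.9123)²/18.9123 = 0.2305
χ² = 6.4465 + 3.0977 + 12.9815 + 6.2379 + 0.4796 + 0.2305 = 29.474

29.474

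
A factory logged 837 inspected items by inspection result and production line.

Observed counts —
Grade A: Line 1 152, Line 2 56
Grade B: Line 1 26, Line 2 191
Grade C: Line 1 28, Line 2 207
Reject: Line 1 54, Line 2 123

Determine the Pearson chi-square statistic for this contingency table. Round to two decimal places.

248.61

Row totals: 208, 217, 235, 177. Column totals: 260, 577. Grand total N = 837.
Expected counts (row total × column total / N):
  Grade A, Line 1: 208×260/837 = 64.612
  Grade A, Line 2: 208×577/837 = 143.388
  Grade B, Line 1: 217×260/837 = 67.407
  Grade B, Line 2: 217×577/837 = 149.593
  Grade C, Line 1: 235×260/837 = 72.999
  Grade C, Line 2: 235×577/837 = 162.001
  Reject, Line 1: 177×260/837 = 54.982
  Reject, Line 2: 177×577/837 = 122.018
Contributions (O − E)²/E:
  (152 − 64.612)²/64.612 = 118.1926
  (56 − 143.388)²/143.388 = 53.2587
  (26 − 67.407)²/67.407 = 25.4356
  (191 − 149.593)²/149.593 = 11.4614
  (28 − 72.999)²/72.999 = 27.7389
  (207 − 162.001)²/162.001 = 12.4994
  (54 − 54.982)²/54.982 = 0.0175
  (123 − 122.018)²/122.018 = 0.0079
χ² = 118.1926 + 53.2587 + 25.4356 + 11.4614 + 27.7389 + 12.4994 + 0.0175 + 0.0079 = 248.61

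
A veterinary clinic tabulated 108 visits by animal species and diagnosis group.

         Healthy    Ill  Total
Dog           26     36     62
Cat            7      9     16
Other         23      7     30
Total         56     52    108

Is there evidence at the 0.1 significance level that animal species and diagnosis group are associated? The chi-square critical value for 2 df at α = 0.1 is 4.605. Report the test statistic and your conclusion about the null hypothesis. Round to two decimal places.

10.26; reject H₀

Grand total N = 108.
Expected counts (row total × column total / N):
  Dog, Healthy: 62×56/108 = 32.148
  Dog, Ill: 62×52/108 = 29.852
  Cat, Healthy: 16×56/108 = 8.296
  Cat, Ill: 16×52/108 = 7.704
  Other, Healthy: 30×56/108 = 15.556
  Other, Ill: 30×52/108 = 14.444
Contributions (O − E)²/E:
  (26 − 32.148)²/32.148 = 1.1757
  (36 − 29.852)²/29.852 = 1.2662
  (7 − 8.296)²/8.296 = 0.2025
  (9 − 7.704)²/7.704 = 0.2180
  (23 − 15.556)²/15.556 = 3.5622
  (7 − 14.444)²/14.444 = 3.8364
χ² = 1.1757 + 1.2662 + 0.2025 + 0.2180 + 3.5622 + 3.8364 = 10.26
df = (3−1)(2−1) = 2. Since 10.26 > 4.605, reject the null hypothesis of independence at α = 0.1.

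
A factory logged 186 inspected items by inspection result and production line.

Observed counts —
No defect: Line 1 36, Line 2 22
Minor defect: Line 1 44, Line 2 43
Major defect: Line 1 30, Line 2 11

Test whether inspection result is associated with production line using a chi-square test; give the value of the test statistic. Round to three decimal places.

6.187

Row totals: 58, 87, 41. Column totals: 110, 76. Grand total N = 186.
Expected counts (row total × column total / N):
  No defect, Line 1: 58×110/186 = 34.3011
  No defect, Line 2: 58×76/186 = 23.6989
  Minor defect, Line 1: 87×110/186 = 51.4516
  Minor defect, Line 2: 87×76/186 = 35.5484
  Major defect, Line 1: 41×110/186 = 24.2473
  Major defect, Line 2: 41×76/186 = 16.7527
Contributions (O − E)²/E:
  (36 − 34.3011)²/34.3011 = 0.0841
  (22 − 23.6989)²/23.6989 = 0.1218
  (44 − 51.4516)²/51.4516 = 1.0792
  (43 − 35.5484)²/35.5484 = 1.5620
  (30 − 24.2473)²/24.2473 = 1.3648
  (11 − 16.7527)²/16.7527 = 1.9754
χ² = 0.0841 + 0.1218 + 1.0792 + 1.5620 + 1.3648 + 1.9754 = 6.187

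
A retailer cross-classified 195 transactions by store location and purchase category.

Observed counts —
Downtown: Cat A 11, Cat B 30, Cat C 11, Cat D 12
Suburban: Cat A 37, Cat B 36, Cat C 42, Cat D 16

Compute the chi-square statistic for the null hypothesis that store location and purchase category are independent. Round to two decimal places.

Row totals: 64, 131. Column totals: 48, 66, 53, 28. Grand total N = 195.
Expected counts (row total × column total / N):
  Downtown, Cat A: 64×48/195 = 15.754
  Downtown, Cat B: 64×66/195 = 21.662
  Downtown, Cat C: 64×53/195 = 17.395
  Downtown, Cat D: 64×28/195 = 9.190
  Suburban, Cat A: 131×48/195 = 32.246
  Suburban, Cat B: 131×66/195 = 44.338
  Suburban, Cat C: 131×53/195 = 35.605
  Suburban, Cat D: 131×28/195 = 18.810
Contributions (O − E)²/E:
  (11 − 15.754)²/15.754 = 1.4346
  (30 − 21.662)²/21.662 = 3.2094
  (11 − 17.395)²/17.395 = 2.3510
  (12 − 9.190)²/9.190 = 0.8592
  (37 − 32.246)²/32.246 = 0.7009
  (36 − 44.338)²/44.338 = 1.5680
  (42 − 35.605)²/35.605 = 1.1486
  (16 − 18.810)²/18.810 = 0.4198
χ² = 1.4346 + 3.2094 + 2.3510 + 0.8592 + 0.7009 + 1.5680 + 1.1486 + 0.4198 = 11.69

11.69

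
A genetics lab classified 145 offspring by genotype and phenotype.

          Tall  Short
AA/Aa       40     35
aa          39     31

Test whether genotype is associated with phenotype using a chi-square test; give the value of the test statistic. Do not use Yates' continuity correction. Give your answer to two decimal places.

0.08

Row totals: 75, 70. Column totals: 79, 66. Grand total N = 145.
Expected counts (row total × column total / N):
  AA/Aa, Tall: 75×79/145 = 40.862
  AA/Aa, Short: 75×66/145 = 34.138
  aa, Tall: 70×79/145 = 38.138
  aa, Short: 70×66/145 = 31.862
Contributions (O − E)²/E:
  (40 − 40.862)²/40.862 = 0.0182
  (35 − 34.138)²/34.138 = 0.0218
  (39 − 38.138)²/38.138 = 0.0195
  (31 − 31.862)²/31.862 = 0.0233
χ² = 0.0182 + 0.0218 + 0.0195 + 0.0233 = 0.08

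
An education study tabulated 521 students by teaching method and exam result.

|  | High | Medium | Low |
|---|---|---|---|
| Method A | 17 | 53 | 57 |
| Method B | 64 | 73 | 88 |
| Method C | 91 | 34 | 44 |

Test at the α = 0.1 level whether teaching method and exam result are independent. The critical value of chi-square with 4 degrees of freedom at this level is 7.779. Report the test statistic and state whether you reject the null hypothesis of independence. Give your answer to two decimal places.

57.85; reject H₀

Row totals: 127, 225, 169. Column totals: 172, 160, 189. Grand total N = 521.
Expected counts (row total × column total / N):
  Method A, High: 127×172/521 = 41.927
  Method A, Medium: 127×160/521 = 39.002
  Method A, Low: 127×189/521 = 46.071
  Method B, High: 225×172/521 = 74.280
  Method B, Medium: 225×160/521 = 69.098
  Method B, Low: 225×189/521 = 81.622
  Method C, High: 169×172/521 = 55.793
  Method C, Medium: 169×160/521 = 51.900
  Method C, Low: 169×189/521 = 61.307
Contributions (O − E)²/E:
  (17 − 41.927)²/41.927 = 14.8199
  (53 − 39.002)²/39.002 = 5.0239
  (57 − 46.071)²/46.071 = 2.5926
  (64 − 74.280)²/74.280 = 1.4227
  (73 − 69.098)²/69.098 = 0.2203
  (88 − 81.622)²/81.622 = 0.4984
  (91 − 55.793)²/55.793 = 22.2166
  (34 − 51.900)²/51.900 = 6.1736
  (44 − 61.307)²/61.307 = 4.8858
χ² = 14.8199 + 5.0239 + 2.5926 + 1.4227 + 0.2203 + 0.4984 + 22.2166 + 6.1736 + 4.8858 = 57.85
df = (3−1)(3−1) = 4. Since 57.85 > 7.779, reject the null hypothesis of independence at α = 0.1.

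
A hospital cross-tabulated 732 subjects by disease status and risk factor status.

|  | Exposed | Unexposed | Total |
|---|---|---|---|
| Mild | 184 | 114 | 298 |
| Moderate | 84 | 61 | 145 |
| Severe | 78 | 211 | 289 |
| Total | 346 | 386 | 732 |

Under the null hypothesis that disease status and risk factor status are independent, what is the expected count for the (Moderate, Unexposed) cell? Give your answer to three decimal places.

76.462

Row total (Moderate) = 145; column total (Unexposed) = 386; grand total N = 732.
Expected count = (row total × column total) / N = 145 × 386 / 732 = 76.462.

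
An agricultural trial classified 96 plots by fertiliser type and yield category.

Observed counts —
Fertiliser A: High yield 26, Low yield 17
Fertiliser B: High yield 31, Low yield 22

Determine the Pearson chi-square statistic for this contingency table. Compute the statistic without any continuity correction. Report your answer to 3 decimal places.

0.038

Row totals: 43, 53. Column totals: 57, 39. Grand total N = 96.
Expected counts (row total × column total / N):
  Fertiliser A, High yield: 43×57/96 = 25.5312
  Fertiliser A, Low yield: 43×39/96 = 17.4688
  Fertiliser B, High yield: 53×57/96 = 31.4688
  Fertiliser B, Low yield: 53×39/96 = 21.5312
Contributions (O − E)²/E:
  (26 − 25.5312)²/25.5312 = 0.0086
  (17 − 17.4688)²/17.4688 = 0.0126
  (31 − 31.4688)²/31.4688 = 0.0070
  (22 − 21.5312)²/21.5312 = 0.0102
χ² = 0.0086 + 0.0126 + 0.0070 + 0.0102 = 0.038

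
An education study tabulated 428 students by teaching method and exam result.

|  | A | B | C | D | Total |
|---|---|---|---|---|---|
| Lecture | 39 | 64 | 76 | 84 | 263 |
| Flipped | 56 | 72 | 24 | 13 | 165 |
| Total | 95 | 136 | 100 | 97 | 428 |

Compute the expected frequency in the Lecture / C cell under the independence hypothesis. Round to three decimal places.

61.449

Row total (Lecture) = 263; column total (C) = 100; grand total N = 428.
Expected count = (row total × column total) / N = 263 × 100 / 428 = 61.449.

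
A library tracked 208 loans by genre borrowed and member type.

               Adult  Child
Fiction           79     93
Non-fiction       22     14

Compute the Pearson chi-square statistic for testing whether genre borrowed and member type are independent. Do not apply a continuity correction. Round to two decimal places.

2.75

Row totals: 172, 36. Column totals: 101, 107. Grand total N = 208.
Expected counts (row total × column total / N):
  Fiction, Adult: 172×101/208 = 83.519
  Fiction, Child: 172×107/208 = 88.481
  Non-fiction, Adult: 36×101/208 = 17.481
  Non-fiction, Child: 36×107/208 = 18.519
Contributions (O − E)²/E:
  (79 − 83.519)²/83.519 = 0.2445
  (93 − 88.481)²/88.481 = 0.2308
  (22 − 17.481)²/17.481 = 1.1682
  (14 − 18.519)²/18.519 = 1.1027
χ² = 0.2445 + 0.2308 + 1.1682 + 1.1027 = 2.75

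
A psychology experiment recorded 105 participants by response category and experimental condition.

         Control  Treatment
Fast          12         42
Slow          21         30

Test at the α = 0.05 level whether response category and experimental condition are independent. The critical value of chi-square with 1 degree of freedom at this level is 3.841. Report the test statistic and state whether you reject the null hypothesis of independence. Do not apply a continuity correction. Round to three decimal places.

4.372; reject H₀

Row totals: 54, 51. Column totals: 33, 72. Grand total N = 105.
Expected counts (row total × column total / N):
  Fast, Control: 54×33/105 = 16.9714
  Fast, Treatment: 54×72/105 = 37.0286
  Slow, Control: 51×33/105 = 16.0286
  Slow, Treatment: 51×72/105 = 34.9714
Contributions (O − E)²/E:
  (12 − 16.9714)²/16.9714 = 1.4563
  (42 − 37.0286)²/37.0286 = 0.6675
  (21 − 16.0286)²/16.0286 = 1.5419
  (30 − 34.9714)²/34.9714 = 0.7067
χ² = 1.4563 + 0.6675 + 1.5419 + 0.7067 = 4.372
df = (2−1)(2−1) = 1. Since 4.372 > 3.841, reject the null hypothesis of independence at α = 0.05.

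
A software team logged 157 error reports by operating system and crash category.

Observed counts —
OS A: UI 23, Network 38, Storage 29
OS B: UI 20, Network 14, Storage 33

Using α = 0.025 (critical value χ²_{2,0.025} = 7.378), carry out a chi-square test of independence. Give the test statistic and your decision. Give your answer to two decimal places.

Row totals: 90, 67. Column totals: 43, 52, 62. Grand total N = 157.
Expected counts (row total × column total / N):
  OS A, UI: 90×43/157 = 24.650
  OS A, Network: 90×52/157 = 29.809
  OS A, Storage: 90×62/157 = 35.541
  OS B, UI: 67×43/157 = 18.350
  OS B, Network: 67×52/157 = 22.191
  OS B, Storage: 67×62/157 = 26.459
Contributions (O − E)²/E:
  (23 − 24.650)²/24.650 = 0.1104
  (38 − 29.809)²/29.809 = 2.2507
  (29 − 35.541)²/35.541 = 1.2038
  (20 − 18.350)²/18.350 = 0.1484
  (14 − 22.191)²/22.191 = 3.0234
  (33 − 26.459)²/26.459 = 1.6170
χ² = 0.1104 + 2.2507 + 1.2038 + 0.1484 + 3.0234 + 1.6170 = 8.35
df = (2−1)(3−1) = 2. Since 8.35 > 7.378, reject the null hypothesis of independence at α = 0.025.

8.35; reject H₀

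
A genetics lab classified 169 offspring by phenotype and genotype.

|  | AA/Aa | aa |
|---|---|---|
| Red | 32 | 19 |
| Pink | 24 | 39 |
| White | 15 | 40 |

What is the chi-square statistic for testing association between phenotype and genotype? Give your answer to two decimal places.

Row totals: 51, 63, 55. Column totals: 71, 98. Grand total N = 169.
Expected counts (row total × column total / N):
  Red, AA/Aa: 51×71/169 = 21.426
  Red, aa: 51×98/169 = 29.574
  Pink, AA/Aa: 63×71/169 = 26.467
  Pink, aa: 63×98/169 = 36.533
  White, AA/Aa: 55×71/169 = 23.107
  White, aa: 55×98/169 = 31.893
Contributions (O − E)²/E:
  (32 − 21.426)²/21.426 = 5.2184
  (19 − 29.574)²/29.574 = 3.7807
  (24 − 26.467)²/26.467 = 0.2300
  (39 − 36.533)²/36.533 = 0.1666
  (15 − 23.107)²/23.107 = 2.8443
  (40 − 31.893)²/31.893 = 2.0607
χ² = 5.2184 + 3.7807 + 0.2300 + 0.1666 + 2.8443 + 2.0607 = 14.30

14.30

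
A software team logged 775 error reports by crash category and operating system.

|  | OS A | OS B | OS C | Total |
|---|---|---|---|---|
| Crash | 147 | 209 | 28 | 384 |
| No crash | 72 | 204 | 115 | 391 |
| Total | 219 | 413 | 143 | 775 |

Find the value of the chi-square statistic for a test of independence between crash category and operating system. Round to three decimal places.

78.619

Grand total N = 775.
Expected counts (row total × column total / N):
  Crash, OS A: 384×219/775 = 108.5110
  Crash, OS B: 384×413/775 = 204.6348
  Crash, OS C: 384×143/775 = 70.8542
  No crash, OS A: 391×219/775 = 110.4890
  No crash, OS B: 391×413/775 = 208.3652
  No crash, OS C: 391×143/775 = 72.1458
Contributions (O − E)²/E:
  (147 − 108.5110)²/108.5110 = 13.6521
  (209 − 204.6348)²/204.6348 = 0.0931
  (28 − 70.8542)²/70.8542 = 25.9192
  (72 − 110.4890)²/110.4890 = 13.4077
  (204 − 208.3652)²/208.3652 = 0.0914
  (115 − 72.1458)²/72.1458 = 25.4552
χ² = 13.6521 + 0.0931 + 25.9192 + 13.4077 + 0.0914 + 25.4552 = 78.619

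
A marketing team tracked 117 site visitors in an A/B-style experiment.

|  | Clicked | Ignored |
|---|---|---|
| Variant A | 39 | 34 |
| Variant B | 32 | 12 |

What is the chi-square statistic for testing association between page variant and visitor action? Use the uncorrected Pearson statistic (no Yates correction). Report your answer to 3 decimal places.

Row totals: 73, 44. Column totals: 71, 46. Grand total N = 117.
Expected counts (row total × column total / N):
  Variant A, Clicked: 73×71/117 = 44.2991
  Variant A, Ignored: 73×46/117 = 28.7009
  Variant B, Clicked: 44×71/117 = 26.7009
  Variant B, Ignored: 44×46/117 = 17.2991
Contributions (O − E)²/E:
  (39 − 44.2991)²/44.2991 = 0.6339
  (34 − 28.7009)²/28.7009 = 0.9784
  (32 − 26.7009)²/26.7009 = 1.0517
  (12 − 17.2991)²/17.2991 = 1.6232
χ² = 0.6339 + 0.9784 + 1.0517 + 1.6232 = 4.287

4.287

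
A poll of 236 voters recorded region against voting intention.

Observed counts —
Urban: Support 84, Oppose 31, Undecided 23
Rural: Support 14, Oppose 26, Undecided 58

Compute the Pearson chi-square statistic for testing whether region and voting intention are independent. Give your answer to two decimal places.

Row totals: 138, 98. Column totals: 98, 57, 81. Grand total N = 236.
Expected counts (row total × column total / N):
  Urban, Support: 138×98/236 = 57.305
  Urban, Oppose: 138×57/236 = 33.331
  Urban, Undecided: 138×81/236 = 47.364
  Rural, Support: 98×98/236 = 40.695
  Rural, Oppose: 98×57/236 = 23.669
  Rural, Undecided: 98×81/236 = 33.636
Contributions (O − E)²/E:
  (84 − 57.305)²/57.305 = 12.4356
  (31 − 33.331)²/33.331 = 0.1630
  (23 − 47.364)²/47.364 = 12.5328
  (14 − 40.695)²/40.695 = 17.5113
  (26 − 23.669)²/23.669 = 0.2296
  (58 − 33.636)²/33.636 = 17.6479
χ² = 12.4356 + 0.1630 + 12.5328 + 17.5113 + 0.2296 + 17.6479 = 60.52

60.52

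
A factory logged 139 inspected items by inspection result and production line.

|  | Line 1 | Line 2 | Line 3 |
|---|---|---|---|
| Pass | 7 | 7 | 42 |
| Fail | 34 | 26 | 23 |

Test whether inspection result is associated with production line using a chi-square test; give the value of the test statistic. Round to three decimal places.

30.167

Row totals: 56, 83. Column totals: 41, 33, 65. Grand total N = 139.
Expected counts (row total × column total / N):
  Pass, Line 1: 56×41/139 = 16.5180
  Pass, Line 2: 56×33/139 = 13.2950
  Pass, Line 3: 56×65/139 = 26.1871
  Fail, Line 1: 83×41/139 = 24.4820
  Fail, Line 2: 83×33/139 = 19.7050
  Fail, Line 3: 83×65/139 = 38.8129
Contributions (O − E)²/E:
  (7 − 16.5180)²/16.5180 = 5.4845
  (7 − 13.2950)²/13.2950 = 2.9806
  (42 − 26.1871)²/26.1871 = 9.5485
  (34 − 24.4820)²/24.4820 = 3.7004
  (26 − 19.7050)²/19.7050 = 2.0110
  (23 − 38.8129)²/38.8129 = 6.4424
χ² = 5.4845 + 2.9806 + 9.5485 + 3.7004 + 2.0110 + 6.4424 = 30.167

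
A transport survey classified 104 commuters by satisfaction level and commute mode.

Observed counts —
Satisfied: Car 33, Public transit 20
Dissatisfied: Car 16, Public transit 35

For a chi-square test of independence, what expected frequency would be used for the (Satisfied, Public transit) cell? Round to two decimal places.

28.03

Row total (Satisfied) = 53; column total (Public transit) = 55; grand total N = 104.
Expected count = (row total × column total) / N = 53 × 55 / 104 = 28.03.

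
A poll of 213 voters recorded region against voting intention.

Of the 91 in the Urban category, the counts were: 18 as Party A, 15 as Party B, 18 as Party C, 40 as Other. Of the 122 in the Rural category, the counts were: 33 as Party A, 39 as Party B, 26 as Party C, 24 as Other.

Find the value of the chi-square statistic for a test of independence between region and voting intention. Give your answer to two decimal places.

Row totals: 91, 122. Column totals: 51, 54, 44, 64. Grand total N = 213.
Expected counts (row total × column total / N):
  Urban, Party A: 91×51/213 = 21.789
  Urban, Party B: 91×54/213 = 23.070
  Urban, Party C: 91×44/213 = 18.798
  Urban, Other: 91×64/213 = 27.343
  Rural, Party A: 122×51/213 = 29.211
  Rural, Party B: 122×54/213 = 30.930
  Rural, Party C: 122×44/213 = 25.202
  Rural, Other: 122×64/213 = 36.657
Contributions (O − E)²/E:
  (18 − 21.789)²/21.789 = 0.6589
  (15 − 23.070)²/23.070 = 2.8229
  (18 − 18.798)²/18.798 = 0.0339
  (40 − 27.343)²/27.343 = 5.8589
  (33 − 29.211)²/29.211 = 0.4915
  (39 − 30.930)²/30.930 = 2.1056
  (26 − 25.202)²/25.202 = 0.0253
  (24 − 36.657)²/36.657 = 4.3702
χ² = 0.6589 + 2.8229 + 0.0339 + 5.8589 + 0.4915 + 2.1056 + 0.0253 + 4.3702 = 16.37

16.37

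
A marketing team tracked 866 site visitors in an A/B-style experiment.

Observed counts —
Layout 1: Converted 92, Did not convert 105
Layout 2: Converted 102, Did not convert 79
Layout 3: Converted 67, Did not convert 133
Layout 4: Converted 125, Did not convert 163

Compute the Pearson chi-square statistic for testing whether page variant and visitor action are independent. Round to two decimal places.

Row totals: 197, 181, 200, 288. Column totals: 386, 480. Grand total N = 866.
Expected counts (row total × column total / N):
  Layout 1, Converted: 197×386/866 = 87.808
  Layout 1, Did not convert: 197×480/866 = 109.192
  Layout 2, Converted: 181×386/866 = 80.677
  Layout 2, Did not convert: 181×480/866 = 100.323
  Layout 3, Converted: 200×386/866 = 89.145
  Layout 3, Did not convert: 200×480/866 = 110.855
  Layout 4, Converted: 288×386/866 = 128.370
  Layout 4, Did not convert: 288×480/866 = 159.630
Contributions (O − E)²/E:
  (92 − 87.808)²/87.808 = 0.2001
  (105 − 109.192)²/109.192 = 0.1609
  (102 − 80.677)²/80.677 = 5.6357
  (79 − 100.323)²/100.323 = 4.5321
  (67 − 89.145)²/89.145 = 5.5012
  (133 − 110.855)²/110.855 = 4.4238
  (125 − 128.370)²/128.370 = 0.0885
  (163 − 159.630)²/159.630 = 0.0711
χ² = 0.2001 + 0.1609 + 5.6357 + 4.5321 + 5.5012 + 4.4238 + 0.0885 + 0.0711 = 20.61

20.61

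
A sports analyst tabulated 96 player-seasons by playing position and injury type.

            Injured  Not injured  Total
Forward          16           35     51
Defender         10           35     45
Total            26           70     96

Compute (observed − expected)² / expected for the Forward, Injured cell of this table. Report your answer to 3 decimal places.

Row total (Forward) = 51; column total (Injured) = 26; N = 96.
Expected count E = 51 × 26 / 96 = 13.8125.
Contribution = (O − E)²/E = (16 − 13.8125)² / 13.8125 = 0.346.

0.346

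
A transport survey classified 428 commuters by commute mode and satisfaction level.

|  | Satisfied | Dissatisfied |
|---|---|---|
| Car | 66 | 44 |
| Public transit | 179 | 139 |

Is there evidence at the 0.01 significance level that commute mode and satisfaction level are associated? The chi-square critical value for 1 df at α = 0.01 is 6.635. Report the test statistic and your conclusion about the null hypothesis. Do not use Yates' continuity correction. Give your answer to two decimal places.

0.46; fail to reject H₀

Row totals: 110, 318. Column totals: 245, 183. Grand total N = 428.
Expected counts (row total × column total / N):
  Car, Satisfied: 110×245/428 = 62.967
  Car, Dissatisfied: 110×183/428 = 47.033
  Public transit, Satisfied: 318×245/428 = 182.033
  Public transit, Dissatisfied: 318×183/428 = 135.967
Contributions (O − E)²/E:
  (66 − 62.967)²/62.967 = 0.1461
  (44 − 47.033)²/47.033 = 0.1956
  (179 − 182.033)²/182.033 = 0.0505
  (139 − 135.967)²/135.967 = 0.0677
χ² = 0.1461 + 0.1956 + 0.0505 + 0.0677 = 0.46
df = (2−1)(2−1) = 1. Since 0.46 < 6.635, fail to reject the null hypothesis of independence at α = 0.01.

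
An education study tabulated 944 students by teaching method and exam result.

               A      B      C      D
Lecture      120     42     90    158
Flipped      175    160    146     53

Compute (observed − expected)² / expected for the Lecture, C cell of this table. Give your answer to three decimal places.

1.524

Row total (Lecture) = 410; column total (C) = 236; N = 944.
Expected count E = 410 × 236 / 944 = 102.50000.
Contribution = (O − E)²/E = (90 − 102.50000)² / 102.50000 = 1.524.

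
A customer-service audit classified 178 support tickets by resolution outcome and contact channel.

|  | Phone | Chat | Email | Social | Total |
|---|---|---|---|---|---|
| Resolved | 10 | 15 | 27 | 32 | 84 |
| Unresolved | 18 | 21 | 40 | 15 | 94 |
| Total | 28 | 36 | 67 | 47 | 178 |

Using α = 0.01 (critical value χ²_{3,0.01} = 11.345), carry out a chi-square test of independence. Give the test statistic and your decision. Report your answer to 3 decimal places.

Grand total N = 178.
Expected counts (row total × column total / N):
  Resolved, Phone: 84×28/178 = 13.2135
  Resolved, Chat: 84×36/178 = 16.9888
  Resolved, Email: 84×67/178 = 31.6180
  Resolved, Social: 84×47/178 = 22.1798
  Unresolved, Phone: 94×28/178 = 14.7865
  Unresolved, Chat: 94×36/178 = 19.0112
  Unresolved, Email: 94×67/178 = 35.3820
  Unresolved, Social: 94×47/178 = 24.8202
Contributions (O − E)²/E:
  (10 − 13.2135)²/13.2135 = 0.7815
  (15 − 16.9888)²/16.9888 = 0.2328
  (27 − 31.6180)²/31.6180 = 0.6745
  (32 − 22.1798)²/22.1798 = 4.3479
  (18 − 14.7865)²/14.7865 = 0.6984
  (21 − 19.0112)²/19.0112 = 0.2081
  (40 − 35.3820)²/35.3820 = 0.6027
  (15 − 24.8202)²/24.8202 = 3.8854
χ² = 0.7815 + 0.2328 + 0.6745 + 4.3479 + 0.6984 + 0.2081 + 0.6027 + 3.8854 = 11.431
df = (2−1)(4−1) = 3. Since 11.431 > 11.345, reject the null hypothesis of independence at α = 0.01.

11.431; reject H₀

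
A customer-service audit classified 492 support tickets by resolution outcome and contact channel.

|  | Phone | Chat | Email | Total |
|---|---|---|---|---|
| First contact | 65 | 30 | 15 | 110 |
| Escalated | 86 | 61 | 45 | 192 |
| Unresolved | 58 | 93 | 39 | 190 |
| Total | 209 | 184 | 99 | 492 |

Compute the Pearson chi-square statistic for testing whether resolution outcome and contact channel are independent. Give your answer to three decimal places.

28.559

Grand total N = 492.
Expected counts (row total × column total / N):
  First contact, Phone: 110×209/492 = 46.7276
  First contact, Chat: 110×184/492 = 41.1382
  First contact, Email: 110×99/492 = 22.1341
  Escalated, Phone: 192×209/492 = 81.5610
  Escalated, Chat: 192×184/492 = 71.8049
  Escalated, Email: 192×99/492 = 38.6341
  Unresolved, Phone: 190×209/492 = 80.7114
  Unresolved, Chat: 190×184/492 = 71.0569
  Unresolved, Email: 190×99/492 = 38.2317
Contributions (O − E)²/E:
  (65 − 46.7276)²/46.7276 = 7.1453
  (30 − 41.1382)²/41.1382 = 3.0157
  (15 − 22.1341)²/22.1341 = 2.2994
  (86 − 81.5610)²/81.5610 = 0.2416
  (61 − 71.8049)²/71.8049 = 1.6259
  (45 − 38.6341)²/38.6341 = 1.0489
  (58 − 80.7114)²/80.7114 = 6.3908
  (93 − 71.0569)²/71.0569 = 6.7763
  (39 − 38.2317)²/38.2317 = 0.0154
χ² = 7.1453 + 3.0157 + 2.2994 + 0.2416 + 1.6259 + 1.0489 + 6.3908 + 6.7763 + 0.0154 = 28.559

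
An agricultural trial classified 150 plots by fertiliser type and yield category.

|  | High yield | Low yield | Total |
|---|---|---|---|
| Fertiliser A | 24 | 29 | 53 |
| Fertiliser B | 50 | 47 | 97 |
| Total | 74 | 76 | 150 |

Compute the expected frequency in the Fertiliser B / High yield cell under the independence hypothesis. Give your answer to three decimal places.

Row total (Fertiliser B) = 97; column total (High yield) = 74; grand total N = 150.
Expected count = (row total × column total) / N = 97 × 74 / 150 = 47.853.

47.853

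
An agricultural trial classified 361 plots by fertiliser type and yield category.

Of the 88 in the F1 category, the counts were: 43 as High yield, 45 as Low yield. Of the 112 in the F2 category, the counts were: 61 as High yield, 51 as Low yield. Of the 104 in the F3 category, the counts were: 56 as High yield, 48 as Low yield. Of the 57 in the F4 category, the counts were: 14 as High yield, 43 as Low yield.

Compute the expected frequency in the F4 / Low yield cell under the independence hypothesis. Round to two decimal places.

29.53

Row total (F4) = 57; column total (Low yield) = 187; grand total N = 361.
Expected count = (row total × column total) / N = 57 × 187 / 361 = 29.53.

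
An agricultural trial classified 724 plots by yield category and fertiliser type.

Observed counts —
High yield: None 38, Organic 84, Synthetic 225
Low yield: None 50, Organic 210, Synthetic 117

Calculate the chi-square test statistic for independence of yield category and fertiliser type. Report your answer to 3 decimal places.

Row totals: 347, 377. Column totals: 88, 294, 342. Grand total N = 724.
Expected counts (row total × column total / N):
  High yield, None: 347×88/724 = 42.1768
  High yield, Organic: 347×294/724 = 140.9088
  High yield, Synthetic: 347×342/724 = 163.9144
  Low yield, None: 377×88/724 = 45.8232
  Low yield, Organic: 377×294/724 = 153.0912
  Low yield, Synthetic: 377×342/724 = 178.0856
Contributions (O − E)²/E:
  (38 − 42.1768)²/42.1768 = 0.4136
  (84 − 140.9088)²/140.9088 = 22.9837
  (225 − 163.9144)²/163.9144 = 22.7646
  (50 − 45.8232)²/45.8232 = 0.3807
  (210 − 153.0912)²/153.0912 = 21.1548
  (117 − 178.0856)²/178.0856 = 20.9531
χ² = 0.4136 + 22.9837 + 22.7646 + 0.3807 + 21.1548 + 20.9531 = 88.651

88.651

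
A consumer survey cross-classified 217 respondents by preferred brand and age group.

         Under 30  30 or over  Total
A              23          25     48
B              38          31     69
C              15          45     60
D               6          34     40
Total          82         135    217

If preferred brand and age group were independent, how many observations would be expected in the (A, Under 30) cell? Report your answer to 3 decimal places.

18.138

Row total (A) = 48; column total (Under 30) = 82; grand total N = 217.
Expected count = (row total × column total) / N = 48 × 82 / 217 = 18.138.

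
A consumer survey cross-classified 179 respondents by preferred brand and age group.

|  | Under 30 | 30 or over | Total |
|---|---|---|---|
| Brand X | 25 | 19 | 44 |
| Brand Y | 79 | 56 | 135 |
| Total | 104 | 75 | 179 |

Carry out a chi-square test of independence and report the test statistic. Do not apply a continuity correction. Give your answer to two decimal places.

0.04

Grand total N = 179.
Expected counts (row total × column total / N):
  Brand X, Under 30: 44×104/179 = 25.564
  Brand X, 30 or over: 44×75/179 = 18.436
  Brand Y, Under 30: 135×104/179 = 78.436
  Brand Y, 30 or over: 135×75/179 = 56.564
Contributions (O − E)²/E:
  (25 − 25.564)²/25.564 = 0.0124
  (19 − 18.436)²/18.436 = 0.0173
  (79 − 78.436)²/78.436 = 0.0041
  (56 − 56.564)²/56.564 = 0.0056
χ² = 0.0124 + 0.0173 + 0.0041 + 0.0056 = 0.04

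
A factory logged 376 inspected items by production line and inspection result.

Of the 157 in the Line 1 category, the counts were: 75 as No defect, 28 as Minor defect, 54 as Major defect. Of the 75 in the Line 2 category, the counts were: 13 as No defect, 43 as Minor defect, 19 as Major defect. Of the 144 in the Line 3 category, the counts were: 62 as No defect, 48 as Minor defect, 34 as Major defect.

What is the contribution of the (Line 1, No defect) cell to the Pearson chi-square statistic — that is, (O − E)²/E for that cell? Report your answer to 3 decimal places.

Row total (Line 1) = 157; column total (No defect) = 150; N = 376.
Expected count E = 157 × 150 / 376 = 62.6330.
Contribution = (O − E)²/E = (75 − 62.6330)² / 62.6330 = 2.442.

2.442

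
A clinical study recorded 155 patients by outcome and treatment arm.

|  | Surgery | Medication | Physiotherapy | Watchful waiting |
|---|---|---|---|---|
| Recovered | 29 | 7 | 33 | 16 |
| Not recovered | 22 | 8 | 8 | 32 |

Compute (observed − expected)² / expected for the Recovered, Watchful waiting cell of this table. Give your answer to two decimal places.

4.05

Row total (Recovered) = 85; column total (Watchful waiting) = 48; N = 155.
Expected count E = 85 × 48 / 155 = 26.323.
Contribution = (O − E)²/E = (16 − 26.323)² / 26.323 = 4.05.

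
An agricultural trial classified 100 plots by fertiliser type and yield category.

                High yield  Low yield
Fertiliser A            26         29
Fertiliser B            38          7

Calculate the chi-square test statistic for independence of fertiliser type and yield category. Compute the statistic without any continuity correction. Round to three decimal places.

Row totals: 55, 45. Column totals: 64, 36. Grand total N = 100.
Expected counts (row total × column total / N):
  Fertiliser A, High yield: 55×64/100 = 35.2000
  Fertiliser A, Low yield: 55×36/100 = 19.8000
  Fertiliser B, High yield: 45×64/100 = 28.8000
  Fertiliser B, Low yield: 45×36/100 = 16.2000
Contributions (O − E)²/E:
  (26 − 35.2000)²/35.2000 = 2.4045
  (29 − 19.8000)²/19.8000 = 4.2747
  (38 − 28.8000)²/28.8000 = 2.9389
  (7 − 16.2000)²/16.2000 = 5.2247
χ² = 2.4045 + 4.2747 + 2.9389 + 5.2247 = 14.843

14.843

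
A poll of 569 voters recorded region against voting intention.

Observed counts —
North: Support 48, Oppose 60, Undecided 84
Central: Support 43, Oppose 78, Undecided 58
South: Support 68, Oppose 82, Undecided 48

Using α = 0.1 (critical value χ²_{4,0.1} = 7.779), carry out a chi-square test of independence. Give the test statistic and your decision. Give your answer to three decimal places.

Row totals: 192, 179, 198. Column totals: 159, 220, 190. Grand total N = 569.
Expected counts (row total × column total / N):
  North, Support: 192×159/569 = 53.6520
  North, Oppose: 192×220/569 = 74.2355
  North, Undecided: 192×190/569 = 64.1125
  Central, Support: 179×159/569 = 50.0193
  Central, Oppose: 179×220/569 = 69.2091
  Central, Undecided: 179×190/569 = 59.7715
  South, Support: 198×159/569 = 55.3286
  South, Oppose: 198×220/569 = 76.5554
  South, Undecided: 198×190/569 = 66.1160
Contributions (O − E)²/E:
  (48 − 53.6520)²/53.6520 = 0.5954
  (60 − 74.2355)²/74.2355 = 2.7298
  (84 − 64.1125)²/64.1125 = 6.1690
  (43 − 50.0193)²/50.0193 = 0.9850
  (78 − 69.2091)²/69.2091 = 1.1166
  (58 − 59.7715)²/59.7715 = 0.0525
  (68 − 55.3286)²/55.3286 = 2.9020
  (82 − 76.5554)²/76.5554 = 0.3872
  (48 − 66.1160)²/66.1160 = 4.9638
χ² = 0.5954 + 2.7298 + 6.1690 + 0.9850 + 1.1166 + 0.0525 + 2.9020 + 0.3872 + 4.9638 = 19.901
df = (3−1)(3−1) = 4. Since 19.901 > 7.779, reject the null hypothesis of independence at α = 0.1.

19.901; reject H₀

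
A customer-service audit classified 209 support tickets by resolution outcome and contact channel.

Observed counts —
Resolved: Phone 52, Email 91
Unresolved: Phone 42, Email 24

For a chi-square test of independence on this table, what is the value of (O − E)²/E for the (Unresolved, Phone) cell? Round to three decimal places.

Row total (Unresolved) = 66; column total (Phone) = 94; N = 209.
Expected count E = 66 × 94 / 209 = 29.68421.
Contribution = (O − E)²/E = (42 − 29.68421)² / 29.68421 = 5.110.

5.110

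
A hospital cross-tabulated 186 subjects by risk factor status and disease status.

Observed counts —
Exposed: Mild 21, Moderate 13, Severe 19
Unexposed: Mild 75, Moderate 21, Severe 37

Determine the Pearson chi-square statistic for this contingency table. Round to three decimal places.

4.459

Row totals: 53, 133. Column totals: 96, 34, 56. Grand total N = 186.
Expected counts (row total × column total / N):
  Exposed, Mild: 53×96/186 = 27.3548
  Exposed, Moderate: 53×34/186 = 9.6882
  Exposed, Severe: 53×56/186 = 15.9570
  Unexposed, Mild: 133×96/186 = 68.6452
  Unexposed, Moderate: 133×34/186 = 24.3118
  Unexposed, Severe: 133×56/186 = 40.0430
Contributions (O − E)²/E:
  (21 − 27.3548)²/27.3548 = 1.4763
  (13 − 9.6882)²/9.6882 = 1.1321
  (19 − 15.9570)²/15.9570 = 0.5803
  (75 − 68.6452)²/68.6452 = 0.5883
  (21 − 24.3118)²/24.3118 = 0.4511
  (37 − 40.0430)²/40.0430 = 0.2312
χ² = 1.4763 + 1.1321 + 0.5803 + 0.5883 + 0.4511 + 0.2312 = 4.459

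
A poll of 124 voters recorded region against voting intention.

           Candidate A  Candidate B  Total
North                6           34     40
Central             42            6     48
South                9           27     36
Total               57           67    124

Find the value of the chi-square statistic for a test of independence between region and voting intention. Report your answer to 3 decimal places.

55.152

Grand total N = 124.
Expected counts (row total × column total / N):
  North, Candidate A: 40×57/124 = 18.3871
  North, Candidate B: 40×67/124 = 21.6129
  Central, Candidate A: 48×57/124 = 22.0645
  Central, Candidate B: 48×67/124 = 25.9355
  South, Candidate A: 36×57/124 = 16.5484
  South, Candidate B: 36×67/124 = 19.4516
Contributions (O − E)²/E:
  (6 − 18.3871)²/18.3871 = 8.3450
  (34 − 21.6129)²/21.6129 = 7.0995
  (42 − 22.0645)²/22.0645 = 18.0119
  (6 − 25.9355)²/25.9355 = 15.3236
  (9 − 16.5484)²/16.5484 = 3.4431
  (27 − 19.4516)²/19.4516 = 2.9292
χ² = 8.3450 + 7.0995 + 18.0119 + 15.3236 + 3.4431 + 2.9292 = 55.152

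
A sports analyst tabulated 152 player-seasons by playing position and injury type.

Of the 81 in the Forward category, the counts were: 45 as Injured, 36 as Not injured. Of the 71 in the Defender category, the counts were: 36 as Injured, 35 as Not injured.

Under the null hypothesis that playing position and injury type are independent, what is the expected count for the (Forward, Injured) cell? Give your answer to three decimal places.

43.164

Row total (Forward) = 81; column total (Injured) = 81; grand total N = 152.
Expected count = (row total × column total) / N = 81 × 81 / 152 = 43.164.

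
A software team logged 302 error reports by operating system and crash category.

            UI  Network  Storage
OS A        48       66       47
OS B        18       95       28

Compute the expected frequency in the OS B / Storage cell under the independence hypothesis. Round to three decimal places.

Row total (OS B) = 141; column total (Storage) = 75; grand total N = 302.
Expected count = (row total × column total) / N = 141 × 75 / 302 = 35.017.

35.017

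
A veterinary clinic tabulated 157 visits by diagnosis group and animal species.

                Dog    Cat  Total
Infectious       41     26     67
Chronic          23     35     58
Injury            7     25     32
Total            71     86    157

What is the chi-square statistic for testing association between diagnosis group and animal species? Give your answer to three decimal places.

Grand total N = 157.
Expected counts (row total × column total / N):
  Infectious, Dog: 67×71/157 = 30.2994
  Infectious, Cat: 67×86/157 = 36.7006
  Chronic, Dog: 58×71/157 = 26.2293
  Chronic, Cat: 58×86/157 = 31.7707
  Injury, Dog: 32×71/157 = 14.4713
  Injury, Cat: 32×86/157 = 17.5287
Contributions (O − E)²/E:
  (41 − 30.2994)²/30.2994 = 3.7790
  (26 − 36.7006)²/36.7006 = 3.1199
  (23 − 26.2293)²/26.2293 = 0.3976
  (35 − 31.7707)²/31.7707 = 0.3282
  (7 − 14.4713)²/14.4713 = 3.8573
  (25 − 17.5287)²/17.5287 = 3.1845
χ² = 3.7790 + 3.1199 + 0.3976 + 0.3282 + 3.8573 + 3.1845 = 14.667

14.667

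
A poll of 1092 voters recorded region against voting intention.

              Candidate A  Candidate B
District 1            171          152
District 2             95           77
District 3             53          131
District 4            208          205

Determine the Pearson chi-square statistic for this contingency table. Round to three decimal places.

Row totals: 323, 172, 184, 413. Column totals: 527, 565. Grand total N = 1092.
Expected counts (row total × column total / N):
  District 1, Candidate A: 323×527/1092 = 155.8800
  District 1, Candidate B: 323×565/1092 = 167.1200
  District 2, Candidate A: 172×527/1092 = 83.0073
  District 2, Candidate B: 172×565/1092 = 88.9927
  District 3, Candidate A: 184×527/1092 = 88.7985
  District 3, Candidate B: 184×565/1092 = 95.2015
  District 4, Candidate A: 413×527/1092 = 199.3141
  District 4, Candidate B: 413×565/1092 = 213.6859
Contributions (O − E)²/E:
  (171 − 155.8800)²/155.8800 = 1.4666
  (152 − 167.1200)²/167.1200 = 1.3680
  (95 − 83.0073)²/83.0073 = 1.7327
  (77 − 88.9927)²/88.9927 = 1.6161
  (53 − 88.7985)²/88.7985 = 14.4319
  (131 − 95.2015)²/95.2015 = 13.4613
  (208 − 199.3141)²/199.3141 = 0.3785
  (205 − 213.6859)²/213.6859 = 0.3531
χ² = 1.4666 + 1.3680 + 1.7327 + 1.6161 + 14.4319 + 13.4613 + 0.3785 + 0.3531 = 34.808

34.808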